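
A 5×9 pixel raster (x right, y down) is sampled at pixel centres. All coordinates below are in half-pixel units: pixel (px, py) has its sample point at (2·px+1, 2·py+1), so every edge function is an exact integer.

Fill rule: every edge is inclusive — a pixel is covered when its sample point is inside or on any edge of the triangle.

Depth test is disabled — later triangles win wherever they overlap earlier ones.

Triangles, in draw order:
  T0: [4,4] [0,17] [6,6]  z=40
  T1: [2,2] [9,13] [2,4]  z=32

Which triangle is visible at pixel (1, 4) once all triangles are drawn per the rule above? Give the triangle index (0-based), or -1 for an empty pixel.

T0:
  2·area = 34  (B↔C swapped to make it positive)
  edge (4, 4)→(6, 6): d=(2,2) inclusive
  edge (6, 6)→(0, 17): d=(-6,11) inclusive
  edge (0, 17)→(4, 4): d=(4,-13) inclusive
    (0,0)@(1, 1): e=[0,85,-51] → .  [on edge]
    (1,1)@(3, 3): e=[0,51,-17] → .  [on edge]
    (2,2)@(5, 5): e=[0,17,17] → X  [on edge]
    (3,2)@(7, 5): e=[-4,-5,43] → .
    (2,3)@(5, 7): e=[4,5,25] → X
    (3,3)@(7, 7): e=[0,-17,51] → .  [on edge]
    (1,4)@(3, 9): e=[12,15,7] → X
    (2,4)@(5, 9): e=[8,-7,33] → .
    (4,4)@(9, 9): e=[0,-51,85] → .  [on edge]
    (1,5)@(3, 11): e=[16,3,15] → X
    (2,5)@(5, 11): e=[12,-19,41] → .
    (1,6)@(3, 13): e=[20,-9,23] → .
  covered (5 px):
    . . . . .
    . . . . .
    . . X . .
    . . X . .
    . X . . .
    . X . . .
    . . . . .
    X . . . .
    . . . . .
T1:
  2·area = 14
  edge (2, 2)→(9, 13): d=(7,11) inclusive
  edge (9, 13)→(2, 4): d=(-7,-9) inclusive
  edge (2, 4)→(2, 2): d=(0,-2) inclusive
    (1,2)@(3, 5): e=[10,2,2] → X
    (2,2)@(5, 5): e=[-12,20,6] → .
    (1,3)@(3, 7): e=[24,-12,2] → .
    (2,3)@(5, 7): e=[2,6,6] → X
    (3,3)@(7, 7): e=[-20,24,10] → .
    (2,4)@(5, 9): e=[16,-8,6] → .
    (4,6)@(9, 13): e=[0,0,14] → X  [on edge]
    (4,7)@(9, 15): e=[14,-14,14] → .
  covered (3 px):
    . . . . .
    . . . . .
    . X . . .
    . . X . .
    . . . . .
    . . . . .
    . . . . X
    . . . . .
    . . . . .

Z-buffer (winner per pixel, '.' = empty):
  . . . . .
  . . . . .
  . 1 0 . .
  . . 1 . .
  . 0 . . .
  . 0 . . .
  . . . . 1
  0 . . . .
  . . . . .

Final: 0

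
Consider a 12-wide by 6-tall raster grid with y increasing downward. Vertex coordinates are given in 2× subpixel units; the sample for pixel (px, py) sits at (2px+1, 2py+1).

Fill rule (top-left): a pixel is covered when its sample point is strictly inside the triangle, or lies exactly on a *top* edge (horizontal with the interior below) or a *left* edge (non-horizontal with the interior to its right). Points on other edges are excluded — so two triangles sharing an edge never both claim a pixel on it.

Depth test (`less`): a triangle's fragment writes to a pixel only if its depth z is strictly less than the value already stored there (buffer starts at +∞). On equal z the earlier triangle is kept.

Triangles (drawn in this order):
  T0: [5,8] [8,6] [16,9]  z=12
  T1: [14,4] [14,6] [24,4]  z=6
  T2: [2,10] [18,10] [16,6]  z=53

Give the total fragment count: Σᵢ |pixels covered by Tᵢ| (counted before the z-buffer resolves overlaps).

T0:
  2·area = 25
  edge (5, 8)→(8, 6): d=(3,-2) top-left  bias=+0
  edge (8, 6)→(16, 9): d=(8,3) right/bottom  bias=-1
  edge (16, 9)→(5, 8): d=(-11,-1) top-left  bias=+0
    (3,3)@(7, 7): e=[1,11,13] → #
    (4,3)@(9, 7): e=[5,5,15] → #
    (5,3)@(11, 7): e=[9,-1,17] → ·
    (3,4)@(7, 9): e=[7,27,-9] → ·
    (4,4)@(9, 9): e=[11,21,-7] → ·
  covered (2 px):
    · · · · · · · · · · · ·
    · · · · · · · · · · · ·
    · · · · · · · · · · · ·
    · · · # # · · · · · · ·
    · · · · · · · · · · · ·
    · · · · · · · · · · · ·
T1:
  2·area = 20  (B↔C swapped to make it positive)
  edge (14, 4)→(24, 4): d=(10,0) top-left  bias=+0
  edge (24, 4)→(14, 6): d=(-10,2) right/bottom  bias=-1
  edge (14, 6)→(14, 4): d=(0,-2) top-left  bias=+0
    (7,2)@(15, 5): e=[10,8,2] → #
    (8,2)@(17, 5): e=[10,4,6] → #
    (9,2)@(19, 5): e=[10,0,10] → ·  [on edge]
    (4,3)@(9, 7): e=[30,0,-10] → ·  [on edge]
    (7,3)@(15, 7): e=[30,-12,2] → ·
    (8,3)@(17, 7): e=[30,-16,6] → ·
  covered (2 px):
    · · · · · · · · · · · ·
    · · · · · · · · · · · ·
    · · · · · · · # # · · ·
    · · · · · · · · · · · ·
    · · · · · · · · · · · ·
    · · · · · · · · · · · ·
T2:
  2·area = 64  (B↔C swapped to make it positive)
  edge (2, 10)→(16, 6): d=(14,-4) top-left  bias=+0
  edge (16, 6)→(18, 10): d=(2,4) right/bottom  bias=-1
  edge (18, 10)→(2, 10): d=(-16,0) right/bottom  bias=-1
    (6,3)@(13, 7): e=[2,14,48] → #
    (7,3)@(15, 7): e=[10,6,48] → #
    (8,3)@(17, 7): e=[18,-2,48] → ·
    (3,4)@(7, 9): e=[6,42,16] → #
    (4,4)@(9, 9): e=[14,34,16] → #
    (5,4)@(11, 9): e=[22,26,16] → #
    (8,4)@(17, 9): e=[46,2,16] → #
    (9,4)@(19, 9): e=[54,-6,16] → ·
    (3,5)@(7, 11): e=[34,46,-16] → ·
    (4,5)@(9, 11): e=[42,38,-16] → ·
    (5,5)@(11, 11): e=[50,30,-16] → ·
    (6,5)@(13, 11): e=[58,22,-16] → ·
  covered (8 px):
    · · · · · · · · · · · ·
    · · · · · · · · · · · ·
    · · · · · · · · · · · ·
    · · · · · · # # · · · ·
    · · · # # # # # # · · ·
    · · · · · · · · · · · ·

Final: 12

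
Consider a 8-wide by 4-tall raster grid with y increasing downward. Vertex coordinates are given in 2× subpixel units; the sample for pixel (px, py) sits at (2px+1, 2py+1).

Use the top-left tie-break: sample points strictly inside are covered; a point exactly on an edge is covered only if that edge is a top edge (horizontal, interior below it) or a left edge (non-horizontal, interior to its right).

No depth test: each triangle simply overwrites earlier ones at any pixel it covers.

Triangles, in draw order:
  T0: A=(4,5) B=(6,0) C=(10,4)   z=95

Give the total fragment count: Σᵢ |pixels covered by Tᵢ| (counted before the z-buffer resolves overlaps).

T0:
  2·area = 28
  edge (4, 5)→(6, 0): d=(2,-5) top-left  bias=+0
  edge (6, 0)→(10, 4): d=(4,4) right/bottom  bias=-1
  edge (10, 4)→(4, 5): d=(-6,1) right/bottom  bias=-1
    (3,0)@(7, 1): e=[7,0,21] → ·  [on edge]
    (2,1)@(5, 3): e=[1,16,11] → █
    (3,1)@(7, 3): e=[11,8,9] → █
    (4,1)@(9, 3): e=[21,0,7] → ·  [on edge]
    (2,2)@(5, 5): e=[5,24,-1] → ·
    (3,2)@(7, 5): e=[15,16,-3] → ·
    (5,2)@(11, 5): e=[35,0,-7] → ·  [on edge]
    (6,3)@(13, 7): e=[49,0,-21] → ·  [on edge]
  covered (2 px):
    · · · · · · · ·
    · · █ █ · · · ·
    · · · · · · · ·
    · · · · · · · ·

Result: 2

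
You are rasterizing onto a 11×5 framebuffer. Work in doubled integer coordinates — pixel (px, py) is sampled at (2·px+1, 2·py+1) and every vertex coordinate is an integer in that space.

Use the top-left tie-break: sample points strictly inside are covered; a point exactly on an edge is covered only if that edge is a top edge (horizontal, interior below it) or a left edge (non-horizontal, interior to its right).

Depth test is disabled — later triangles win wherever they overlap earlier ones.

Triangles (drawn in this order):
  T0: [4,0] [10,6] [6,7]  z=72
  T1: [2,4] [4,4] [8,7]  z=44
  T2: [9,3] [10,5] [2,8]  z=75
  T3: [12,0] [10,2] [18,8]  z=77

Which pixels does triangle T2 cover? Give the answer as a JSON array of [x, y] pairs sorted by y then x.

T0:
  2·area = 30
  edge (4, 0)→(10, 6): d=(6,6) right/bottom  bias=-1
  edge (10, 6)→(6, 7): d=(-4,1) right/bottom  bias=-1
  edge (6, 7)→(4, 0): d=(-2,-7) top-left  bias=+0
    (2,0)@(5, 1): e=[0,25,5] → ·  [on edge]
    (2,1)@(5, 3): e=[12,17,1] → █
    (3,1)@(7, 3): e=[0,15,15] → ·  [on edge]
    (2,2)@(5, 5): e=[24,9,-3] → ·
    (3,2)@(7, 5): e=[12,7,11] → █
    (4,2)@(9, 5): e=[0,5,25] → ·  [on edge]
    (3,3)@(7, 7): e=[24,-1,7] → ·
    (5,3)@(11, 7): e=[0,-5,35] → ·  [on edge]
    (6,4)@(13, 9): e=[0,-15,45] → ·  [on edge]
  covered (2 px):
    · · · · · · · · · · ·
    · · █ · · · · · · · ·
    · · · █ · · · · · · ·
    · · · · · · · · · · ·
    · · · · · · · · · · ·
T1:
  2·area = 6
  edge (2, 4)→(4, 4): d=(2,0) top-left  bias=+0
  edge (4, 4)→(8, 7): d=(4,3) right/bottom  bias=-1
  edge (8, 7)→(2, 4): d=(-6,-3) top-left  bias=+0
    (2,2)@(5, 5): e=[2,1,3] → █
    (3,2)@(7, 5): e=[2,-5,9] → ·
    (2,3)@(5, 7): e=[6,9,-9] → ·
  covered (1 px):
    · · · · · · · · · · ·
    · · · · · · · · · · ·
    · · █ · · · · · · · ·
    · · · · · · · · · · ·
    · · · · · · · · · · ·
T2:
  2·area = 19
  edge (9, 3)→(10, 5): d=(1,2) right/bottom  bias=-1
  edge (10, 5)→(2, 8): d=(-8,3) right/bottom  bias=-1
  edge (2, 8)→(9, 3): d=(7,-5) top-left  bias=+0
    (4,1)@(9, 3): e=[0,19,0] → ·  [on edge]
    (3,2)@(7, 5): e=[6,9,4] → █
    (4,2)@(9, 5): e=[2,3,14] → █
    (5,2)@(11, 5): e=[-2,-3,24] → ·
    (3,3)@(7, 7): e=[8,-7,18] → ·
    (4,3)@(9, 7): e=[4,-13,28] → ·
    (5,3)@(11, 7): e=[0,-19,38] → ·  [on edge]
  covered (2 px):
    · · · · · · · · · · ·
    · · · · · · · · · · ·
    · · · █ █ · · · · · ·
    · · · · · · · · · · ·
    · · · · · · · · · · ·
T3:
  2·area = 28  (B↔C swapped to make it positive)
  edge (12, 0)→(18, 8): d=(6,8) right/bottom  bias=-1
  edge (18, 8)→(10, 2): d=(-8,-6) top-left  bias=+0
  edge (10, 2)→(12, 0): d=(2,-2) top-left  bias=+0
    (5,0)@(11, 1): e=[14,14,0] → █  [on edge]
    (6,0)@(13, 1): e=[-2,26,4] → ·
    (4,1)@(9, 3): e=[42,-14,0] → ·  [on edge]
    (5,1)@(11, 3): e=[26,-2,4] → ·
    (6,1)@(13, 3): e=[10,10,8] → █
    (7,1)@(15, 3): e=[-6,22,12] → ·
    (3,2)@(7, 5): e=[70,-42,0] → ·  [on edge]
    (6,2)@(13, 5): e=[22,-6,12] → ·
    (7,2)@(15, 5): e=[6,6,16] → █
    (8,2)@(17, 5): e=[-10,18,20] → ·
    (2,3)@(5, 7): e=[98,-70,0] → ·  [on edge]
    (7,3)@(15, 7): e=[18,-10,20] → ·
    (1,4)@(3, 9): e=[126,-98,0] → ·  [on edge]
  covered (4 px):
    · · · · · █ · · · · ·
    · · · · · · █ · · · ·
    · · · · · · · █ · · ·
    · · · · · · · · █ · ·
    · · · · · · · · · · ·

Answer: [[3,2],[4,2]]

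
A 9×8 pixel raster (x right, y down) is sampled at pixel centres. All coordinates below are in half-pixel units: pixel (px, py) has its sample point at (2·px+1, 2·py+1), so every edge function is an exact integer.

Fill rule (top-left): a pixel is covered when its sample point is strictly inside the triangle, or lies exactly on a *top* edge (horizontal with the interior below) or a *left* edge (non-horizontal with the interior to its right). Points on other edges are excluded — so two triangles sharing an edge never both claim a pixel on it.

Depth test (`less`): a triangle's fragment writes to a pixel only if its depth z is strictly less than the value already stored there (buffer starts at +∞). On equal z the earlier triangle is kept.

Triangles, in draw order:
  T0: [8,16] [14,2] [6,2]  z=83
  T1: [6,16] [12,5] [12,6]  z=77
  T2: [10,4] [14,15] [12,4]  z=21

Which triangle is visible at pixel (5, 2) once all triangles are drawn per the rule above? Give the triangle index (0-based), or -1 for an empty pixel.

T0:
  2·area = 112  (B↔C swapped to make it positive)
  edge (8, 16)→(6, 2): d=(-2,-14) top-left  bias=+0
  edge (6, 2)→(14, 2): d=(8,0) top-left  bias=+0
  edge (14, 2)→(8, 16): d=(-6,14) right/bottom  bias=-1
    (3,1)@(7, 3): e=[12,8,92] → X
    (4,1)@(9, 3): e=[40,8,64] → X
    (5,1)@(11, 3): e=[68,8,36] → X
    (6,1)@(13, 3): e=[96,8,8] → X
    (7,1)@(15, 3): e=[124,8,-20] → .
    (3,2)@(7, 5): e=[8,24,80] → X
    (6,2)@(13, 5): e=[92,24,-4] → .
    (3,3)@(7, 7): e=[4,40,68] → X
    (6,3)@(13, 7): e=[88,40,-16] → .
    (3,4)@(7, 9): e=[0,56,56] → X  [on edge]
    (5,4)@(11, 9): e=[56,56,0] → .  [on edge]
    (3,5)@(7, 11): e=[-4,72,44] → .
  covered (14 px):
    . . . . . . . . .
    . . . X X X X . .
    . . . X X X . . .
    . . . X X X . . .
    . . . X X . . . .
    . . . . X . . . .
    . . . . X . . . .
    . . . . . . . . .
T1:
  2·area = 6
  edge (6, 16)→(12, 5): d=(6,-11) top-left  bias=+0
  edge (12, 5)→(12, 6): d=(0,1) right/bottom  bias=-1
  edge (12, 6)→(6, 16): d=(-6,10) right/bottom  bias=-1
    (7,0)@(15, 1): e=[9,-3,0] → .  [on edge]
    (5,3)@(11, 7): e=[1,1,4] → X
    (6,3)@(13, 7): e=[23,-1,-16] → .
    (5,4)@(11, 9): e=[13,1,-8] → .
    (4,5)@(9, 11): e=[3,3,0] → .  [on edge]
  covered (1 px):
    . . . . . . . . .
    . . . . . . . . .
    . . . . . . . . .
    . . . . . X . . .
    . . . . . . . . .
    . . . . . . . . .
    . . . . . . . . .
    . . . . . . . . .
T2:
  2·area = 22  (B↔C swapped to make it positive)
  edge (10, 4)→(12, 4): d=(2,0) top-left  bias=+0
  edge (12, 4)→(14, 15): d=(2,11) right/bottom  bias=-1
  edge (14, 15)→(10, 4): d=(-4,-11) top-left  bias=+0
    (5,2)@(11, 5): e=[2,13,7] → X
    (6,2)@(13, 5): e=[2,-9,29] → .
    (5,3)@(11, 7): e=[6,17,-1] → .
    (6,5)@(13, 11): e=[14,3,5] → X
    (7,5)@(15, 11): e=[14,-19,27] → .
    (6,6)@(13, 13): e=[18,7,-3] → .
  covered (2 px):
    . . . . . . . . .
    . . . . . . . . .
    . . . . . X . . .
    . . . . . . . . .
    . . . . . . . . .
    . . . . . . X . .
    . . . . . . . . .
    . . . . . . . . .

Z-buffer (winner per pixel, '.' = empty):
  . . . . . . . . .
  . . . 0 0 0 0 . .
  . . . 0 0 2 . . .
  . . . 0 0 1 . . .
  . . . 0 0 . . . .
  . . . . 0 . 2 . .
  . . . . 0 . . . .
  . . . . . . . . .

Final: 2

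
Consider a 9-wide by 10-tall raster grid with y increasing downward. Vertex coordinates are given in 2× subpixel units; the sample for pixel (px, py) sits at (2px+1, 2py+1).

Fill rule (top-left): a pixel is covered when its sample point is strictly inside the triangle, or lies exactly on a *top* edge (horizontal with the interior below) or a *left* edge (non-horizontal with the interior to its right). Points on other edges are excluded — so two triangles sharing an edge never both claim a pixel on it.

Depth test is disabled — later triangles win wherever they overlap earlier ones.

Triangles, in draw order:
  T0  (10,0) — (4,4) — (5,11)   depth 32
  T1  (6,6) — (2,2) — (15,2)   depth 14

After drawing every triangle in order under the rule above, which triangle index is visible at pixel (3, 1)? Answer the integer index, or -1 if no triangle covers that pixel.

T0:
  2·area = 46  (B↔C swapped to make it positive)
  edge (10, 0)→(5, 11): d=(-5,11) right/bottom  bias=-1
  edge (5, 11)→(4, 4): d=(-1,-7) top-left  bias=+0
  edge (4, 4)→(10, 0): d=(6,-4) top-left  bias=+0
    (4,0)@(9, 1): e=[6,38,2] → #
    (5,0)@(11, 1): e=[-16,52,10] → ·
    (3,1)@(7, 3): e=[18,22,6] → #
    (4,1)@(9, 3): e=[-4,36,14] → ·
    (2,2)@(5, 5): e=[30,6,10] → #
    (4,2)@(9, 5): e=[-14,34,26] → ·
    (2,3)@(5, 7): e=[20,4,22] → #
    (3,3)@(7, 7): e=[-2,18,30] → ·
    (2,4)@(5, 9): e=[10,2,34] → #
    (3,4)@(7, 9): e=[-12,16,42] → ·
    (2,5)@(5, 11): e=[0,0,46] → ·  [on edge]
  covered (6 px):
    · · · · # · · · ·
    · · · # · · · · ·
    · · # # · · · · ·
    · · # · · · · · ·
    · · # · · · · · ·
    · · · · · · · · ·
    · · · · · · · · ·
    · · · · · · · · ·
    · · · · · · · · ·
    · · · · · · · · ·
T1:
  2·area = 52
  edge (6, 6)→(2, 2): d=(-4,-4) top-left  bias=+0
  edge (2, 2)→(15, 2): d=(13,0) top-left  bias=+0
  edge (15, 2)→(6, 6): d=(-9,4) right/bottom  bias=-1
    (0,0)@(1, 1): e=[0,-13,65] → ·  [on edge]
    (1,1)@(3, 3): e=[0,13,39] → #  [on edge]
    (2,1)@(5, 3): e=[8,13,31] → #
    (3,1)@(7, 3): e=[16,13,23] → #
    (4,1)@(9, 3): e=[24,13,15] → #
    (5,1)@(11, 3): e=[32,13,7] → #
    (6,1)@(13, 3): e=[40,13,-1] → ·
    (1,2)@(3, 5): e=[-8,39,21] → ·
    (2,2)@(5, 5): e=[0,39,13] → #  [on edge]
    (4,2)@(9, 5): e=[16,39,-3] → ·
    (5,2)@(11, 5): e=[24,39,-11] → ·
    (2,3)@(5, 7): e=[-8,65,-5] → ·
    (3,3)@(7, 7): e=[0,65,-13] → ·  [on edge]
    (4,4)@(9, 9): e=[0,91,-39] → ·  [on edge]
    (5,5)@(11, 11): e=[0,117,-65] → ·  [on edge]
    (6,6)@(13, 13): e=[0,143,-91] → ·  [on edge]
    (7,7)@(15, 15): e=[0,169,-117] → ·  [on edge]
    (8,8)@(17, 17): e=[0,195,-143] → ·  [on edge]
  covered (7 px):
    · · · · · · · · ·
    · # # # # # · · ·
    · · # # · · · · ·
    · · · · · · · · ·
    · · · · · · · · ·
    · · · · · · · · ·
    · · · · · · · · ·
    · · · · · · · · ·
    · · · · · · · · ·
    · · · · · · · · ·

Z-buffer (winner per pixel, '.' = empty):
  . . . . 0 . . . .
  . 1 1 1 1 1 . . .
  . . 1 1 . . . . .
  . . 0 . . . . . .
  . . 0 . . . . . .
  . . . . . . . . .
  . . . . . . . . .
  . . . . . . . . .
  . . . . . . . . .
  . . . . . . . . .

Result: 1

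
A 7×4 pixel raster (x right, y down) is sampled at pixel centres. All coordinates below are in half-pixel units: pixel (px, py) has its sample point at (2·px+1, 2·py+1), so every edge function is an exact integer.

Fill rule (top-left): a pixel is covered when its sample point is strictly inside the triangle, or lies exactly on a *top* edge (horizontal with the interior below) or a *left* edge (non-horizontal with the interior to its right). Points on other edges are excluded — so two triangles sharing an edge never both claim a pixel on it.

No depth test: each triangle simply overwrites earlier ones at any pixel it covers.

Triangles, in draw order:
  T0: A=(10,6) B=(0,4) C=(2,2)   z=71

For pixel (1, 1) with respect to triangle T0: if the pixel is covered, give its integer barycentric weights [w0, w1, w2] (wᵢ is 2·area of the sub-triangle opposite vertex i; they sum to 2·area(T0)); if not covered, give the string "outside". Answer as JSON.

T0:
  2·area = 24
  edge (10, 6)→(0, 4): d=(-10,-2) top-left  bias=+0
  edge (0, 4)→(2, 2): d=(2,-2) top-left  bias=+0
  edge (2, 2)→(10, 6): d=(8,4) right/bottom  bias=-1
    (1,0)@(3, 1): e=[36,0,-12] → ·  [on edge]
    (0,1)@(1, 3): e=[12,0,12] → █  [on edge]
    (1,1)@(3, 3): e=[16,4,4] → █
    (2,1)@(5, 3): e=[20,8,-4] → ·
    (0,2)@(1, 5): e=[-8,4,28] → ·
    (1,2)@(3, 5): e=[-4,8,20] → ·
    (2,2)@(5, 5): e=[0,12,12] → █  [on edge]
    (3,2)@(7, 5): e=[4,16,4] → █
    (4,2)@(9, 5): e=[8,20,-4] → ·
    (2,3)@(5, 7): e=[-20,16,28] → ·
    (3,3)@(7, 7): e=[-16,20,20] → ·
  covered (4 px):
    · · · · · · ·
    █ █ · · · · ·
    · · █ █ · · ·
    · · · · · · ·

Final: [4,4,16]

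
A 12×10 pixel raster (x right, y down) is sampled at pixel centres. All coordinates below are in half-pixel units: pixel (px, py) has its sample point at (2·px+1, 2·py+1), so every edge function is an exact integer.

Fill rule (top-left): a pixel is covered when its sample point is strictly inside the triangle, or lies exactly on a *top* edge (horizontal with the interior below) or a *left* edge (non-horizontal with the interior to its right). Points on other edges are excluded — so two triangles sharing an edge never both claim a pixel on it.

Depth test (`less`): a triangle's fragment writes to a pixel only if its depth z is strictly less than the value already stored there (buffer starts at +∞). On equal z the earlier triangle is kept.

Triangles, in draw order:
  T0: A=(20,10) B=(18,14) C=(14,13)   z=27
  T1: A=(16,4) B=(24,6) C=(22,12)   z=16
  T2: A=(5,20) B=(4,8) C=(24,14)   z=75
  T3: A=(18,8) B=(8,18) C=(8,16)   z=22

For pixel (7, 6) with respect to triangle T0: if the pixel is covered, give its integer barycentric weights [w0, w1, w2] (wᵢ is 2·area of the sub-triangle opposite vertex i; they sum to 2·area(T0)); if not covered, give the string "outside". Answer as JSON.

T0:
  2·area = 18
  edge (20, 10)→(18, 14): d=(-2,4) right/bottom  bias=-1
  edge (18, 14)→(14, 13): d=(-4,-1) top-left  bias=+0
  edge (14, 13)→(20, 10): d=(6,-3) top-left  bias=+0
    (9,5)@(19, 11): e=[2,13,3] → █
    (10,5)@(21, 11): e=[-6,15,9] → ·
    (7,6)@(15, 13): e=[14,1,3] → █
    (8,6)@(17, 13): e=[6,3,9] → █
    (9,6)@(19, 13): e=[-2,5,15] → ·
    (7,7)@(15, 15): e=[10,-7,15] → ·
    (8,7)@(17, 15): e=[2,-5,21] → ·
  covered (3 px):
    · · · · · · · · · · · ·
    · · · · · · · · · · · ·
    · · · · · · · · · · · ·
    · · · · · · · · · · · ·
    · · · · · · · · · · · ·
    · · · · · · · · · █ · ·
    · · · · · · · █ █ · · ·
    · · · · · · · · · · · ·
    · · · · · · · · · · · ·
    · · · · · · · · · · · ·
T1:
  2·area = 52
  edge (16, 4)→(24, 6): d=(8,2) right/bottom  bias=-1
  edge (24, 6)→(22, 12): d=(-2,6) right/bottom  bias=-1
  edge (22, 12)→(16, 4): d=(-6,-8) top-left  bias=+0
    (8,2)@(17, 5): e=[6,44,2] → █
    (9,2)@(19, 5): e=[2,32,18] → █
    (10,2)@(21, 5): e=[-2,20,34] → ·
    (8,3)@(17, 7): e=[22,40,-10] → ·
    (9,3)@(19, 7): e=[18,28,6] → █
    (10,3)@(21, 7): e=[14,16,22] → █
    (11,3)@(23, 7): e=[10,4,38] → █
    (9,4)@(19, 9): e=[34,24,-6] → ·
    (10,4)@(21, 9): e=[30,12,10] → █
    (11,4)@(23, 9): e=[26,0,26] → ·  [on edge]
    (10,5)@(21, 11): e=[46,8,-2] → ·
    (10,7)@(21, 15): e=[78,0,-26] → ·  [on edge]
  covered (6 px):
    · · · · · · · · · · · ·
    · · · · · · · · · · · ·
    · · · · · · · · █ █ · ·
    · · · · · · · · · █ █ █
    · · · · · · · · · · █ ·
    · · · · · · · · · · · ·
    · · · · · · · · · · · ·
    · · · · · · · · · · · ·
    · · · · · · · · · · · ·
    · · · · · · · · · · · ·
T2:
  2·area = 234
  edge (5, 20)→(4, 8): d=(-1,-12) top-left  bias=+0
  edge (4, 8)→(24, 14): d=(20,6) right/bottom  bias=-1
  edge (24, 14)→(5, 20): d=(-19,6) right/bottom  bias=-1
    (2,4)@(5, 9): e=[11,14,209] → █
    (3,4)@(7, 9): e=[35,2,197] → █
    (4,4)@(9, 9): e=[59,-10,185] → ·
    (2,5)@(5, 11): e=[9,54,171] → █
    (4,5)@(9, 11): e=[57,30,147] → █
    (5,5)@(11, 11): e=[81,18,135] → █
    (6,5)@(13, 11): e=[105,6,123] → █
    (7,5)@(15, 11): e=[129,-6,111] → ·
    (2,6)@(5, 13): e=[7,94,133] → █
    (7,6)@(15, 13): e=[127,34,73] → █
    (8,6)@(17, 13): e=[151,22,61] → █
    (9,6)@(19, 13): e=[175,10,49] → █
  covered (30 px):
    · · · · · · · · · · · ·
    · · · · · · · · · · · ·
    · · · · · · · · · · · ·
    · · · · · · · · · · · ·
    · · █ █ · · · · · · · ·
    · · █ █ █ █ █ · · · · ·
    · · █ █ █ █ █ █ █ █ · ·
    · · █ █ █ █ █ █ █ █ · ·
    · · █ █ █ █ █ · · · · ·
    · · █ █ · · · · · · · ·
T3:
  2·area = 20
  edge (18, 8)→(8, 18): d=(-10,10) right/bottom  bias=-1
  edge (8, 18)→(8, 16): d=(0,-2) top-left  bias=+0
  edge (8, 16)→(18, 8): d=(10,-8) top-left  bias=+0
    (11,1)@(23, 3): e=[0,30,-10] → ·  [on edge]
    (10,2)@(21, 5): e=[0,26,-6] → ·  [on edge]
    (9,3)@(19, 7): e=[0,22,-2] → ·  [on edge]
    (8,4)@(17, 9): e=[0,18,2] → ·  [on edge]
    (7,5)@(15, 11): e=[0,14,6] → ·  [on edge]
    (6,6)@(13, 13): e=[0,10,10] → ·  [on edge]
    (5,7)@(11, 15): e=[0,6,14] → ·  [on edge]
    (4,8)@(9, 17): e=[0,2,18] → ·  [on edge]
    (3,9)@(7, 19): e=[0,-2,22] → ·  [on edge]
  covered (0 px):
    · · · · · · · · · · · ·
    · · · · · · · · · · · ·
    · · · · · · · · · · · ·
    · · · · · · · · · · · ·
    · · · · · · · · · · · ·
    · · · · · · · · · · · ·
    · · · · · · · · · · · ·
    · · · · · · · · · · · ·
    · · · · · · · · · · · ·
    · · · · · · · · · · · ·

Result: [1,3,14]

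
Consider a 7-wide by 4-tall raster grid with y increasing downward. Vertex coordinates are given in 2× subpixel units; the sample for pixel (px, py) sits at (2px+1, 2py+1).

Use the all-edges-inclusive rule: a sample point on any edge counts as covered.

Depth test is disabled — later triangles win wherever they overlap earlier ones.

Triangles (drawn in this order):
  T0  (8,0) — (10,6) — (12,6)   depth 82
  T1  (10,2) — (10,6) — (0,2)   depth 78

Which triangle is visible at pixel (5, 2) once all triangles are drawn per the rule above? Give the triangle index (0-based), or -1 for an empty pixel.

T0:
  2·area = 12  (B↔C swapped to make it positive)
  edge (8, 0)→(12, 6): d=(4,6) inclusive
  edge (12, 6)→(10, 6): d=(-2,0) inclusive
  edge (10, 6)→(8, 0): d=(-2,-6) inclusive
    (4,1)@(9, 3): e=[6,6,0] → X  [on edge]
    (5,1)@(11, 3): e=[-6,6,12] → .
    (4,2)@(9, 5): e=[14,2,-4] → .
    (5,2)@(11, 5): e=[2,2,8] → X
    (6,2)@(13, 5): e=[-10,2,20] → .
    (5,3)@(11, 7): e=[10,-2,4] → .
  covered (2 px):
    . . . . . . .
    . . . . X . .
    . . . . . X .
    . . . . . . .
T1:
  2·area = 40
  edge (10, 2)→(10, 6): d=(0,4) inclusive
  edge (10, 6)→(0, 2): d=(-10,-4) inclusive
  edge (0, 2)→(10, 2): d=(10,0) inclusive
    (1,1)@(3, 3): e=[28,2,10] → X
    (2,1)@(5, 3): e=[20,10,10] → X
    (3,1)@(7, 3): e=[12,18,10] → X
    (4,1)@(9, 3): e=[4,26,10] → X
    (5,1)@(11, 3): e=[-4,34,10] → .
    (1,2)@(3, 5): e=[28,-18,30] → .
    (2,2)@(5, 5): e=[20,-10,30] → .
    (3,2)@(7, 5): e=[12,-2,30] → .
    (4,2)@(9, 5): e=[4,6,30] → X
    (5,2)@(11, 5): e=[-4,14,30] → .
    (4,3)@(9, 7): e=[4,-14,50] → .
  covered (5 px):
    . . . . . . .
    . X X X X . .
    . . . . X . .
    . . . . . . .

Z-buffer (winner per pixel, '.' = empty):
  . . . . . . .
  . 1 1 1 1 . .
  . . . . 1 0 .
  . . . . . . .

Result: 0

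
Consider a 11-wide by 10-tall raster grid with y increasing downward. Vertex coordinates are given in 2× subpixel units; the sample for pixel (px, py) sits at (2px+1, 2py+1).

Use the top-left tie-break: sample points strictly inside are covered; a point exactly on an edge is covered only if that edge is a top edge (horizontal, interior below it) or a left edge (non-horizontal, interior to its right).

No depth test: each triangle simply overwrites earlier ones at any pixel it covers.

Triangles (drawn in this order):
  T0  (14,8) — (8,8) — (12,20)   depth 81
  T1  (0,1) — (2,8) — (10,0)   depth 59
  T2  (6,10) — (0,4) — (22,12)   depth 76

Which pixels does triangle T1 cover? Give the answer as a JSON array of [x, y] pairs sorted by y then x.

T0:
  2·area = 72  (B↔C swapped to make it positive)
  edge (14, 8)→(12, 20): d=(-2,12) right/bottom  bias=-1
  edge (12, 20)→(8, 8): d=(-4,-12) top-left  bias=+0
  edge (8, 8)→(14, 8): d=(6,0) top-left  bias=+0
    (3,2)@(7, 5): e=[90,0,-18] → ·  [on edge]
    (4,4)@(9, 9): e=[58,8,6] → #
    (5,4)@(11, 9): e=[34,32,6] → #
    (6,4)@(13, 9): e=[10,56,6] → #
    (7,4)@(15, 9): e=[-14,80,6] → ·
    (4,5)@(9, 11): e=[54,0,18] → #  [on edge]
    (7,5)@(15, 11): e=[-18,72,18] → ·
    (4,6)@(9, 13): e=[50,-8,30] → ·
    (5,6)@(11, 13): e=[26,16,30] → #
    (7,6)@(15, 13): e=[-22,64,30] → ·
    (5,7)@(11, 15): e=[22,8,42] → #
    (6,7)@(13, 15): e=[-2,32,42] → ·
    (5,8)@(11, 17): e=[18,0,54] → #  [on edge]
  covered (10 px):
    · · · · · · · · · · ·
    · · · · · · · · · · ·
    · · · · · · · · · · ·
    · · · · · · · · · · ·
    · · · · # # # · · · ·
    · · · · # # # · · · ·
    · · · · · # # · · · ·
    · · · · · # · · · · ·
    · · · · · # · · · · ·
    · · · · · · · · · · ·
T1:
  2·area = 72  (B↔C swapped to make it positive)
  edge (0, 1)→(10, 0): d=(10,-1) top-left  bias=+0
  edge (10, 0)→(2, 8): d=(-8,8) right/bottom  bias=-1
  edge (2, 8)→(0, 1): d=(-2,-7) top-left  bias=+0
    (0,0)@(1, 1): e=[1,64,7] → #
    (1,0)@(3, 1): e=[3,48,21] → #
    (2,0)@(5, 1): e=[5,32,35] → #
    (3,0)@(7, 1): e=[7,16,49] → #
    (4,0)@(9, 1): e=[9,0,63] → ·  [on edge]
    (0,1)@(1, 3): e=[21,48,3] → #
    (3,1)@(7, 3): e=[27,0,45] → ·  [on edge]
    (0,2)@(1, 5): e=[41,32,-1] → ·
    (1,2)@(3, 5): e=[43,16,13] → #
    (2,2)@(5, 5): e=[45,0,27] → ·  [on edge]
    (1,3)@(3, 7): e=[63,0,9] → ·  [on edge]
    (0,4)@(1, 9): e=[81,0,-9] → ·  [on edge]
  covered (8 px):
    # # # # · · · · · · ·
    # # # · · · · · · · ·
    · # · · · · · · · · ·
    · · · · · · · · · · ·
    · · · · · · · · · · ·
    · · · · · · · · · · ·
    · · · · · · · · · · ·
    · · · · · · · · · · ·
    · · · · · · · · · · ·
    · · · · · · · · · · ·
T2:
  2·area = 84
  edge (6, 10)→(0, 4): d=(-6,-6) top-left  bias=+0
  edge (0, 4)→(22, 12): d=(22,8) right/bottom  bias=-1
  edge (22, 12)→(6, 10): d=(-16,-2) top-left  bias=+0
    (0,2)@(1, 5): e=[0,14,70] → #  [on edge]
    (1,2)@(3, 5): e=[12,-2,74] → ·
    (0,3)@(1, 7): e=[-12,58,38] → ·
    (1,3)@(3, 7): e=[0,42,42] → #  [on edge]
    (2,3)@(5, 7): e=[12,26,46] → #
    (3,3)@(7, 7): e=[24,10,50] → #
    (4,3)@(9, 7): e=[36,-6,54] → ·
    (1,4)@(3, 9): e=[-12,86,10] → ·
    (2,4)@(5, 9): e=[0,70,14] → #  [on edge]
    (4,4)@(9, 9): e=[24,38,22] → #
    (5,4)@(11, 9): e=[36,22,26] → #
    (6,4)@(13, 9): e=[48,6,30] → #
    (3,5)@(7, 11): e=[0,98,-14] → ·  [on edge]
    (4,6)@(9, 13): e=[0,126,-42] → ·  [on edge]
    (5,7)@(11, 15): e=[0,154,-70] → ·  [on edge]
    (6,8)@(13, 17): e=[0,182,-98] → ·  [on edge]
    (7,9)@(15, 19): e=[0,210,-126] → ·  [on edge]
  covered (12 px):
    · · · · · · · · · · ·
    · · · · · · · · · · ·
    # · · · · · · · · · ·
    · # # # · · · · · · ·
    · · # # # # # · · · ·
    · · · · · · · # # # ·
    · · · · · · · · · · ·
    · · · · · · · · · · ·
    · · · · · · · · · · ·
    · · · · · · · · · · ·

Result: [[0,0],[1,0],[2,0],[3,0],[0,1],[1,1],[2,1],[1,2]]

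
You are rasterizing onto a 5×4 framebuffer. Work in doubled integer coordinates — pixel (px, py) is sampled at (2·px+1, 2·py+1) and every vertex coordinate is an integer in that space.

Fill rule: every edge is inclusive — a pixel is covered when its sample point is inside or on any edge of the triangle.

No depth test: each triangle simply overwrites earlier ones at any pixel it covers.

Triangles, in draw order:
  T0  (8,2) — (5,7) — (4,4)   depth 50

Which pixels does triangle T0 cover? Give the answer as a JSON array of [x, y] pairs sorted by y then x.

T0:
  2·area = 14
  edge (8, 2)→(5, 7): d=(-3,5) inclusive
  edge (5, 7)→(4, 4): d=(-1,-3) inclusive
  edge (4, 4)→(8, 2): d=(4,-2) inclusive
    (1,0)@(3, 1): e=[28,0,-14] → ·  [on edge]
    (3,1)@(7, 3): e=[2,10,2] → █
    (4,1)@(9, 3): e=[-8,16,6] → ·
    (2,2)@(5, 5): e=[6,2,6] → █
    (3,2)@(7, 5): e=[-4,8,10] → ·
    (2,3)@(5, 7): e=[0,0,14] → █  [on edge]
    (3,3)@(7, 7): e=[-10,6,18] → ·
  covered (3 px):
    · · · · ·
    · · · █ ·
    · · █ · ·
    · · █ · ·

Answer: [[3,1],[2,2],[2,3]]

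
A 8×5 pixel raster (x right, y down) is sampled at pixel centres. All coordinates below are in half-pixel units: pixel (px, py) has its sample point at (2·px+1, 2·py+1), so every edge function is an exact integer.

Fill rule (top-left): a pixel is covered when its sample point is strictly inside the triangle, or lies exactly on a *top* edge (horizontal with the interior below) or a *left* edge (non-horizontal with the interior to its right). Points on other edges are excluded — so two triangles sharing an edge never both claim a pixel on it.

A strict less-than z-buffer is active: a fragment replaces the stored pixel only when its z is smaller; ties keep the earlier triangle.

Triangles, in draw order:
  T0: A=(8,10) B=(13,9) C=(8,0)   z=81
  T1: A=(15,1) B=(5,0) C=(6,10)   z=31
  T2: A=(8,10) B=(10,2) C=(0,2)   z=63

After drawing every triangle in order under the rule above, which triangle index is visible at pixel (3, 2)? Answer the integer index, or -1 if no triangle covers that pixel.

T0:
  2·area = 50  (B↔C swapped to make it positive)
  edge (8, 10)→(8, 0): d=(0,-10) top-left  bias=+0
  edge (8, 0)→(13, 9): d=(5,9) right/bottom  bias=-1
  edge (13, 9)→(8, 10): d=(-5,1) right/bottom  bias=-1
    (4,1)@(9, 3): e=[10,6,34] → #
    (5,1)@(11, 3): e=[30,-12,32] → ·
    (4,2)@(9, 5): e=[10,16,24] → #
    (5,2)@(11, 5): e=[30,-2,22] → ·
    (4,3)@(9, 7): e=[10,26,14] → #
    (5,3)@(11, 7): e=[30,8,12] → #
    (6,3)@(13, 7): e=[50,-10,10] → ·
    (4,4)@(9, 9): e=[10,36,4] → #
    (6,4)@(13, 9): e=[50,0,0] → ·  [on edge]
  covered (6 px):
    · · · · · · · ·
    · · · · # · · ·
    · · · · # · · ·
    · · · · # # · ·
    · · · · # # · ·
T1:
  2·area = 99  (B↔C swapped to make it positive)
  edge (15, 1)→(6, 10): d=(-9,9) right/bottom  bias=-1
  edge (6, 10)→(5, 0): d=(-1,-10) top-left  bias=+0
  edge (5, 0)→(15, 1): d=(10,1) right/bottom  bias=-1
    (3,0)@(7, 1): e=[72,19,8] → #
    (4,0)@(9, 1): e=[54,39,6] → #
    (5,0)@(11, 1): e=[36,59,4] → #
    (6,0)@(13, 1): e=[18,79,2] → #
    (7,0)@(15, 1): e=[0,99,0] → ·  [on edge]
    (3,1)@(7, 3): e=[54,17,28] → #
    (6,1)@(13, 3): e=[0,77,22] → ·  [on edge]
    (3,2)@(7, 5): e=[36,15,48] → #
    (5,2)@(11, 5): e=[0,55,44] → ·  [on edge]
    (3,3)@(7, 7): e=[18,13,68] → #
    (4,3)@(9, 7): e=[0,33,66] → ·  [on edge]
    (3,4)@(7, 9): e=[0,11,88] → ·  [on edge]
  covered (10 px):
    · · · # # # # ·
    · · · # # # · ·
    · · · # # · · ·
    · · · # · · · ·
    · · · · · · · ·
T2:
  2·area = 80  (B↔C swapped to make it positive)
  edge (8, 10)→(0, 2): d=(-8,-8) top-left  bias=+0
  edge (0, 2)→(10, 2): d=(10,0) top-left  bias=+0
  edge (10, 2)→(8, 10): d=(-2,8) right/bottom  bias=-1
    (0,1)@(1, 3): e=[0,10,70] → #  [on edge]
    (1,1)@(3, 3): e=[16,10,54] → #
    (2,1)@(5, 3): e=[32,10,38] → #
    (3,1)@(7, 3): e=[48,10,22] → #
    (4,1)@(9, 3): e=[64,10,6] → #
    (5,1)@(11, 3): e=[80,10,-10] → ·
    (0,2)@(1, 5): e=[-16,30,66] → ·
    (1,2)@(3, 5): e=[0,30,50] → #  [on edge]
    (5,2)@(11, 5): e=[64,30,-14] → ·
    (1,3)@(3, 7): e=[-16,50,46] → ·
    (2,3)@(5, 7): e=[0,50,30] → #  [on edge]
    (4,3)@(9, 7): e=[32,50,-2] → ·
    (3,4)@(7, 9): e=[0,70,10] → #  [on edge]
  covered (12 px):
    · · · · · · · ·
    # # # # # · · ·
    · # # # # · · ·
    · · # # · · · ·
    · · · # · · · ·

Z-buffer (winner per pixel, '.' = empty):
  . . . 1 1 1 1 .
  2 2 2 1 1 1 . .
  . 2 2 1 1 . . .
  . . 2 1 0 0 . .
  . . . 2 0 0 . .

Answer: 1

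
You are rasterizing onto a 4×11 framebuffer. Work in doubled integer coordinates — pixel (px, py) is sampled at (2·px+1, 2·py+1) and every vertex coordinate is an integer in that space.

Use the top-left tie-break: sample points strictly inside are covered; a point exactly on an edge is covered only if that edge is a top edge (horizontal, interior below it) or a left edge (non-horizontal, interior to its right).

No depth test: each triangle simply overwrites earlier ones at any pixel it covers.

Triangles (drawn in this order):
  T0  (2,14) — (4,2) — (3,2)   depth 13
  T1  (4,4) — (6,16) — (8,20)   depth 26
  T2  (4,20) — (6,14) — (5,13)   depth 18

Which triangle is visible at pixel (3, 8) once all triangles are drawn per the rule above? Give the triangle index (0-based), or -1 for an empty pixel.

T0:
  2·area = 12  (B↔C swapped to make it positive)
  edge (2, 14)→(3, 2): d=(1,-12) top-left  bias=+0
  edge (3, 2)→(4, 2): d=(1,0) top-left  bias=+0
  edge (4, 2)→(2, 14): d=(-2,12) right/bottom  bias=-1
    (1,1)@(3, 3): e=[1,1,10] → X
    (2,1)@(5, 3): e=[25,1,-14] → .
    (1,2)@(3, 5): e=[3,3,6] → X
    (2,2)@(5, 5): e=[27,3,-18] → .
    (1,3)@(3, 7): e=[5,5,2] → X
    (2,3)@(5, 7): e=[29,5,-22] → .
    (1,4)@(3, 9): e=[7,7,-2] → .
  covered (3 px):
    . . . .
    . X . .
    . X . .
    . X . .
    . . . .
    . . . .
    . . . .
    . . . .
    . . . .
    . . . .
    . . . .
T1:
  2·area = 16  (B↔C swapped to make it positive)
  edge (4, 4)→(8, 20): d=(4,16) right/bottom  bias=-1
  edge (8, 20)→(6, 16): d=(-2,-4) top-left  bias=+0
  edge (6, 16)→(4, 4): d=(-2,-12) top-left  bias=+0
    (2,4)@(5, 9): e=[4,10,2] → X
    (3,4)@(7, 9): e=[-28,18,26] → .
    (2,5)@(5, 11): e=[12,6,-2] → .
    (3,8)@(7, 17): e=[4,2,10] → X
    (3,9)@(7, 19): e=[12,-2,6] → .
  covered (2 px):
    . . . .
    . . . .
    . . . .
    . . . .
    . . X .
    . . . .
    . . . .
    . . . .
    . . . X
    . . . .
    . . . .
T2:
  2·area = 8  (B↔C swapped to make it positive)
  edge (4, 20)→(5, 13): d=(1,-7) top-left  bias=+0
  edge (5, 13)→(6, 14): d=(1,1) right/bottom  bias=-1
  edge (6, 14)→(4, 20): d=(-2,6) right/bottom  bias=-1
    (0,4)@(1, 9): e=[-32,0,40] → .  [on edge]
    (1,5)@(3, 11): e=[-16,0,24] → .  [on edge]
    (3,5)@(7, 11): e=[12,-4,0] → .  [on edge]
    (2,6)@(5, 13): e=[0,0,8] → .  [on edge]
    (2,7)@(5, 15): e=[2,2,4] → X
    (3,7)@(7, 15): e=[16,0,-8] → .  [on edge]
    (2,8)@(5, 17): e=[4,4,0] → .  [on edge]
  covered (1 px):
    . . . .
    . . . .
    . . . .
    . . . .
    . . . .
    . . . .
    . . . .
    . . X .
    . . . .
    . . . .
    . . . .

Z-buffer (winner per pixel, '.' = empty):
  . . . .
  . 0 . .
  . 0 . .
  . 0 . .
  . . 1 .
  . . . .
  . . . .
  . . 2 .
  . . . 1
  . . . .
  . . . .

Answer: 1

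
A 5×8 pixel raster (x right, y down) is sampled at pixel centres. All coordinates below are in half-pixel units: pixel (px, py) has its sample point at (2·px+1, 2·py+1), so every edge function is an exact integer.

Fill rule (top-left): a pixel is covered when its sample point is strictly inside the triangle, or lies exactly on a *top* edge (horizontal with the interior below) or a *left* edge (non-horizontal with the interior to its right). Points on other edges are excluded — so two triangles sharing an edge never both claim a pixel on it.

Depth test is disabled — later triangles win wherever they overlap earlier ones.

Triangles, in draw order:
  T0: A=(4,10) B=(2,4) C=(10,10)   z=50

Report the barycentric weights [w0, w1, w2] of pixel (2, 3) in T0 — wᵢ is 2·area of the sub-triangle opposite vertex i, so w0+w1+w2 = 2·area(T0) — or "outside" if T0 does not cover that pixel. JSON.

T0:
  2·area = 36
  edge (4, 10)→(2, 4): d=(-2,-6) top-left  bias=+0
  edge (2, 4)→(10, 10): d=(8,6) right/bottom  bias=-1
  edge (10, 10)→(4, 10): d=(-6,0) right/bottom  bias=-1
    (0,0)@(1, 1): e=[0,-18,54] → ·  [on edge]
    (1,2)@(3, 5): e=[4,2,30] → █
    (2,2)@(5, 5): e=[16,-10,30] → ·
    (1,3)@(3, 7): e=[0,18,18] → █  [on edge]
    (2,3)@(5, 7): e=[12,6,18] → █
    (3,3)@(7, 7): e=[24,-6,18] → ·
    (1,4)@(3, 9): e=[-4,34,6] → ·
    (2,4)@(5, 9): e=[8,22,6] → █
    (3,4)@(7, 9): e=[20,10,6] → █
    (4,4)@(9, 9): e=[32,-2,6] → ·
    (2,5)@(5, 11): e=[4,38,-6] → ·
    (3,5)@(7, 11): e=[16,26,-6] → ·
    (2,6)@(5, 13): e=[0,54,-18] → ·  [on edge]
  covered (5 px):
    · · · · ·
    · · · · ·
    · █ · · ·
    · █ █ · ·
    · · █ █ ·
    · · · · ·
    · · · · ·
    · · · · ·

Answer: [6,18,12]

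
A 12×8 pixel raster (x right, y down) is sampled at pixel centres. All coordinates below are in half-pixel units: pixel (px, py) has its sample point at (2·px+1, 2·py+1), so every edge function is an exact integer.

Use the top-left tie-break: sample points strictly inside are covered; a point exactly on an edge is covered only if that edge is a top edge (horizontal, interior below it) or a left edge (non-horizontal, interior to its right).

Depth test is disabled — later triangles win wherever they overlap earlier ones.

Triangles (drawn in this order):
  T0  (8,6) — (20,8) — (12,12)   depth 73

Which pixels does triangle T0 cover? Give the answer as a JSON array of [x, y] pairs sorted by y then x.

T0:
  2·area = 64
  edge (8, 6)→(20, 8): d=(12,2) right/bottom  bias=-1
  edge (20, 8)→(12, 12): d=(-8,4) right/bottom  bias=-1
  edge (12, 12)→(8, 6): d=(-4,-6) top-left  bias=+0
    (4,3)@(9, 7): e=[10,52,2] → █
    (5,3)@(11, 7): e=[6,44,14] → █
    (6,3)@(13, 7): e=[2,36,26] → █
    (7,3)@(15, 7): e=[-2,28,38] → ·
    (4,4)@(9, 9): e=[34,36,-6] → ·
    (5,4)@(11, 9): e=[30,28,6] → █
    (7,4)@(15, 9): e=[22,12,30] → █
    (8,4)@(17, 9): e=[18,4,42] → █
    (9,4)@(19, 9): e=[14,-4,54] → ·
    (5,5)@(11, 11): e=[54,12,-2] → ·
    (6,5)@(13, 11): e=[50,4,10] → █
    (7,5)@(15, 11): e=[46,-4,22] → ·
  covered (8 px):
    · · · · · · · · · · · ·
    · · · · · · · · · · · ·
    · · · · · · · · · · · ·
    · · · · █ █ █ · · · · ·
    · · · · · █ █ █ █ · · ·
    · · · · · · █ · · · · ·
    · · · · · · · · · · · ·
    · · · · · · · · · · · ·

Answer: [[4,3],[5,3],[6,3],[5,4],[6,4],[7,4],[8,4],[6,5]]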